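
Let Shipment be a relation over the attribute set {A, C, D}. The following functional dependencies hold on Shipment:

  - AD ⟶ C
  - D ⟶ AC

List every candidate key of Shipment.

{D}

Attribute D never appears on the right-hand side of any dependency, so D must belong to every candidate key.
{D}⁺ = {A, C, D}, which is all of the schema, so {D} is the only candidate key.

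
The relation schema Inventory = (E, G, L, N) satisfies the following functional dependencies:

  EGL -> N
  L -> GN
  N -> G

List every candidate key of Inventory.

Attributes E, L never appear on any right-hand side, so every candidate key must contain {E, L}.
{E, L}⁺ = {E, G, L, N}, which is all of the schema, so {E, L} is the only candidate key.

{E, L}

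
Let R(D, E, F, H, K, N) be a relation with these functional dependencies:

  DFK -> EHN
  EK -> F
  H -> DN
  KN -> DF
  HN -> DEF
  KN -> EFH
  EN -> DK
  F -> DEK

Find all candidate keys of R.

{F}⁺: F→DEK adds D, E, K; DFK→EHN adds H, N → {D, E, F, H, K, N}.
{H}⁺: H→DN adds D, N; HN→DEF adds E, F; EN→DK adds K → {D, E, F, H, K, N}.
{E, K}⁺: EK→F adds F; F→DEK adds D; DFK→EHN adds H, N → {D, E, F, H, K, N}. Minimal: {K}⁺ = {K}; {E}⁺ = {E} — none reach the full schema.
{E, N}⁺: EN→DK adds D, K; EK→F adds F; KN→EFH adds H → {D, E, F, H, K, N}. Minimal: {N}⁺ = {N}; {E}⁺ = {E} — none reach the full schema.
{K, N}⁺: KN→DF adds D, F; KN→EFH adds E, H → {D, E, F, H, K, N}. Minimal: {N}⁺ = {N}; {K}⁺ = {K} — none reach the full schema.

(F), (H), (E, K), (E, N), (K, N)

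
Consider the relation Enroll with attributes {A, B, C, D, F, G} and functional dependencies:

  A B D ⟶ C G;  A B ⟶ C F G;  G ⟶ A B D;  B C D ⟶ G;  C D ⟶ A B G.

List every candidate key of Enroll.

{G}⁺: G→ABD adds A, B, D; ABD→CG adds C; AB→CFG adds F → {A, B, C, D, F, G}.
{A, B}⁺: AB→CFG adds C, F, G; G→ABD adds D → {A, B, C, D, F, G}. Minimal: {B}⁺ = {B}; {A}⁺ = {A} — none reach the full schema.
{C, D}⁺: CD→ABG adds A, B, G; AB→CFG adds F → {A, B, C, D, F, G}. Minimal: {D}⁺ = {D}; {C}⁺ = {C} — none reach the full schema.

(G), (A, B), (C, D)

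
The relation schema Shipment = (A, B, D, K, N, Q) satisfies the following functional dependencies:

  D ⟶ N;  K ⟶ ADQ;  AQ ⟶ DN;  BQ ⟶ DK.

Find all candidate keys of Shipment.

{B, K}, {B, Q}

Attribute B never appears on the right-hand side of any dependency, so B must belong to every candidate key.
{B}⁺ = {B}, which is not all of the schema, so we must add further attributes.
{B, K}⁺: K→ADQ adds A, D, Q; AQ→DN adds N → {A, B, D, K, N, Q}. Minimal: {K}⁺ = {A, D, K, N, Q}; {B}⁺ = {B} — none reach the full schema.
{B, Q}⁺: BQ→DK adds D, K; D→N adds N; K→ADQ adds A → {A, B, D, K, N, Q}. Minimal: {Q}⁺ = {Q}; {B}⁺ = {B} — none reach the full schema.
Any other superkey contains one of these as a subset, so there are no further candidate keys.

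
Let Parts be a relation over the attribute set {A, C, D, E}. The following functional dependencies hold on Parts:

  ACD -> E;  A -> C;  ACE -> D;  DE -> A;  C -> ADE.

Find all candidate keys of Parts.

{A}⁺: A→C adds C; C→ADE adds D, E → {A, C, D, E}.
{C}⁺: C→ADE adds A, D, E → {A, C, D, E}.
{D, E}⁺: DE→A adds A; A→C adds C → {A, C, D, E}. Minimal: {E}⁺ = {E}; {D}⁺ = {D} — none reach the full schema.
Any other superkey contains one of these as a subset, so there are no further candidate keys.

{A}, {C}, {D, E}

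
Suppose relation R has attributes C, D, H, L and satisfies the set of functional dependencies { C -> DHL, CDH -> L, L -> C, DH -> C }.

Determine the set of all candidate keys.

(C); (L); (D, H)

{C}⁺: C→DHL adds D, H, L → {C, D, H, L}.
{L}⁺: L→C adds C; C→DHL adds D, H → {C, D, H, L}.
{D, H}⁺: DH→C adds C; C→DHL adds L → {C, D, H, L}. Minimal: {H}⁺ = {H}; {D}⁺ = {D} — none reach the full schema.
Any other superkey contains one of these as a subset, so there are no further candidate keys.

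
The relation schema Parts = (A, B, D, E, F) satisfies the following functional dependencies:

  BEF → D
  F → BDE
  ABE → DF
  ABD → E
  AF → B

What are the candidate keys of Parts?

{A, F}, {A, B, D}, {A, B, E}

Attribute A never appears on the right-hand side of any dependency, so A must belong to every candidate key.
{A}⁺ = {A}, which is not all of the schema, so we must add further attributes.
{A, F}⁺: F→BDE adds B, D, E → {A, B, D, E, F}. Minimal: {F}⁺ = {B, D, E, F}; {A}⁺ = {A} — none reach the full schema.
{A, B, D}⁺: ABD→E adds E; ABE→DF adds F → {A, B, D, E, F}. Minimal: {B, D}⁺ = {B, D}; {A, D}⁺ = {A, D}; {A, B}⁺ = {A, B} — none reach the full schema.
{A, B, E}⁺: ABE→DF adds D, F → {A, B, D, E, F}. Minimal: {B, E}⁺ = {B, E}; {A, E}⁺ = {A, E}; {A, B}⁺ = {A, B} — none reach the full schema.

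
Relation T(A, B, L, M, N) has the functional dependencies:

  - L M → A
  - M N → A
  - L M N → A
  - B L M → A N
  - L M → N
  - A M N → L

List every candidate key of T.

{B, L, M}, {B, M, N}

{B, L, M}⁺: LM→A adds A; BLM→AN adds N → {A, B, L, M, N}. Minimal: {L, M}⁺ = {A, L, M, N}; {B, M}⁺ = {B, M}; {B, L}⁺ = {B, L} — none reach the full schema.
{B, M, N}⁺: MN→A adds A; AMN→L adds L → {A, B, L, M, N}. Minimal: {M, N}⁺ = {A, L, M, N}; {B, N}⁺ = {B, N}; {B, M}⁺ = {B, M} — none reach the full schema.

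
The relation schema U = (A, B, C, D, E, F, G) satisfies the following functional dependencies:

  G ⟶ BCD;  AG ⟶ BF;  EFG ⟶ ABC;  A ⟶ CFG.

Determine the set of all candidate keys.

{A, E}⁺: A→CFG adds C, F, G; G→BCD adds B, D → {A, B, C, D, E, F, G}. Minimal: {E}⁺ = {E}; {A}⁺ = {A, B, C, D, F, G} — none reach the full schema.
{E, F, G}⁺: G→BCD adds B, C, D; EFG→ABC adds A → {A, B, C, D, E, F, G}. Minimal: {F, G}⁺ = {B, C, D, F, G}; {E, G}⁺ = {B, C, D, E, G}; {E, F}⁺ = {E, F} — none reach the full schema.

AE, EFG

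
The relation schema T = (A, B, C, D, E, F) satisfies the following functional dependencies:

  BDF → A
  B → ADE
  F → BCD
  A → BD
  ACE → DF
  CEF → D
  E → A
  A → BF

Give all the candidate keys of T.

{A}⁺: A→BD adds B, D; A→BF adds F; B→ADE adds E; F→BCD adds C → {A, B, C, D, E, F}.
{B}⁺: B→ADE adds A, D, E; A→BF adds F; F→BCD adds C → {A, B, C, D, E, F}.
{E}⁺: E→A adds A; A→BF adds B, F; B→ADE adds D; F→BCD adds C → {A, B, C, D, E, F}.
{F}⁺: F→BCD adds B, C, D; BDF→A adds A; B→ADE adds E → {A, B, C, D, E, F}.
Any other superkey contains one of these as a subset, so there are no further candidate keys.

A, B, E, F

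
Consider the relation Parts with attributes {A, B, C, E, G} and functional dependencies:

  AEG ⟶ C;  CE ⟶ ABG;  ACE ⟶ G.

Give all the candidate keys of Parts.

{C, E}; {A, E, G}

Attribute E never appears on the right-hand side of any dependency, so E must belong to every candidate key.
{E}⁺ = {E}, which is not all of the schema, so we must add further attributes.
{C, E}⁺: CE→ABG adds A, B, G → {A, B, C, E, G}.
{A, E, G}⁺: AEG→C adds C; CE→ABG adds B → {A, B, C, E, G}.
Any other superkey contains one of these as a subset, so there are no further candidate keys.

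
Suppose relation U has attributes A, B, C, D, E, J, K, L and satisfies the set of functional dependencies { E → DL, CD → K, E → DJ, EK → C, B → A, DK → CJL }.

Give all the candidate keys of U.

Attributes B, E never appear on any right-hand side, so every candidate key must contain {B, E}.
{B, E}⁺ = {A, B, D, E, J, L}, which is not all of the schema, so we must add further attributes.
{B, C, E}⁺: E→DL adds D, L; CD→K adds K; E→DJ adds J; B→A adds A → {A, B, C, D, E, J, K, L}. Minimal: {C, E}⁺ = {C, D, E, J, K, L}; {B, E}⁺ = {A, B, D, E, J, L}; {B, C}⁺ = {A, B, C} — none reach the full schema.
{B, E, K}⁺: E→DL adds D, L; E→DJ adds J; EK→C adds C; B→A adds A → {A, B, C, D, E, J, K, L}. Minimal: {E, K}⁺ = {C, D, E, J, K, L}; {B, K}⁺ = {A, B, K}; {B, E}⁺ = {A, B, D, E, J, L} — none reach the full schema.

BCE, BEK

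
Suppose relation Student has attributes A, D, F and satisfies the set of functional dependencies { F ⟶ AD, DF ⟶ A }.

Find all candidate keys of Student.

F

Attribute F never appears on the right-hand side of any dependency, so F must belong to every candidate key.
{F}⁺ = {A, D, F}, which is all of the schema, so {F} is the only candidate key.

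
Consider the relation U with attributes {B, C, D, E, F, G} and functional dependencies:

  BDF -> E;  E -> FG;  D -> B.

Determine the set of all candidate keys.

Attributes C, D never appear on any right-hand side, so every candidate key must contain {C, D}.
{C, D}⁺ = {B, C, D}, which is not all of the schema, so we must add further attributes.
{C, D, E}⁺: E→FG adds F, G; D→B adds B → {B, C, D, E, F, G}. Minimal: {D, E}⁺ = {B, D, E, F, G}; {C, E}⁺ = {C, E, F, G}; {C, D}⁺ = {B, C, D} — none reach the full schema.
{C, D, F}⁺: D→B adds B; BDF→E adds E; E→FG adds G → {B, C, D, E, F, G}. Minimal: {D, F}⁺ = {B, D, E, F, G}; {C, F}⁺ = {C, F}; {C, D}⁺ = {B, C, D} — none reach the full schema.
Any other superkey contains one of these as a subset, so there are no further candidate keys.

{C, D, E}; {C, D, F}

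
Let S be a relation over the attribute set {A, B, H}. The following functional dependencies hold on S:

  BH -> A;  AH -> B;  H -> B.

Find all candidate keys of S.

Attribute H never appears on the right-hand side of any dependency, so H must belong to every candidate key.
{H}⁺ = {A, B, H}, which is all of the schema, so {H} is the only candidate key.

{H}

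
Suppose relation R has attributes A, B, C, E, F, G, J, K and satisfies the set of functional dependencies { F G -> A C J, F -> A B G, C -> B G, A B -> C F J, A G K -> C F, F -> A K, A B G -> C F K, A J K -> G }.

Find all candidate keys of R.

Attribute E never appears on the right-hand side of any dependency, so E must belong to every candidate key.
{E}⁺ = {E}, which is not all of the schema, so we must add further attributes.
{E, F}⁺: F→ABG adds A, B, G; AB→CFJ adds C, J; F→AK adds K → {A, B, C, E, F, G, J, K}.
{A, B, E}⁺: AB→CFJ adds C, F, J; F→AK adds K; AJK→G adds G → {A, B, C, E, F, G, J, K}.
{A, C, E}⁺: C→BG adds B, G; AB→CFJ adds F, J; F→AK adds K → {A, B, C, E, F, G, J, K}.
{A, E, G, K}⁺: AGK→CF adds C, F; FG→ACJ adds J; F→ABG adds B → {A, B, C, E, F, G, J, K}.
{A, E, J, K}⁺: AJK→G adds G; AGK→CF adds C, F; F→ABG adds B → {A, B, C, E, F, G, J, K}.

(E, F), (A, B, E), (A, C, E), (A, E, G, K), (A, E, J, K)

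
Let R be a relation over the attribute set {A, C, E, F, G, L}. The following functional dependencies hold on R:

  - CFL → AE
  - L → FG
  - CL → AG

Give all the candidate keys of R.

Attributes C, L never appear on any right-hand side, so every candidate key must contain {C, L}.
{C, L}⁺ = {A, C, E, F, G, L}, which is all of the schema, so {C, L} is the only candidate key.

{C, L}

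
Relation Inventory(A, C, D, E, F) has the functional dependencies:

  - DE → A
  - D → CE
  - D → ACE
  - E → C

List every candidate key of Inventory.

Attributes D, F never appear on any right-hand side, so every candidate key must contain {D, F}.
{D, F}⁺ = {A, C, D, E, F}, which is all of the schema, so {D, F} is the only candidate key.

{D, F}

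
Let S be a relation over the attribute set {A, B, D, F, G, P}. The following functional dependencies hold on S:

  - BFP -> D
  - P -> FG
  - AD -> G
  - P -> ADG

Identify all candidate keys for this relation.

{B, P}⁺: P→FG adds F, G; P→ADG adds A, D → {A, B, D, F, G, P}. Minimal: {P}⁺ = {A, D, F, G, P}; {B}⁺ = {B} — none reach the full schema.
No other minimal superkey exists.

(B, P)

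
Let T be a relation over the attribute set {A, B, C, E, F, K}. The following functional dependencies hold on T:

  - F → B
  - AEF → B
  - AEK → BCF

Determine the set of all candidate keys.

Attributes A, E, K never appear on any right-hand side, so every candidate key must contain {A, E, K}.
{A, E, K}⁺ = {A, B, C, E, F, K}, which is all of the schema, so {A, E, K} is the only candidate key.

(A, E, K)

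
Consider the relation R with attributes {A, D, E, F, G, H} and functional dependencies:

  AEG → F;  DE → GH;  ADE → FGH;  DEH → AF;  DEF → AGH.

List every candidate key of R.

{D, E}⁺: DE→GH adds G, H; DEH→AF adds A, F → {A, D, E, F, G, H}. Minimal: {E}⁺ = {E}; {D}⁺ = {D} — none reach the full schema.
No other minimal superkey exists.

(D, E)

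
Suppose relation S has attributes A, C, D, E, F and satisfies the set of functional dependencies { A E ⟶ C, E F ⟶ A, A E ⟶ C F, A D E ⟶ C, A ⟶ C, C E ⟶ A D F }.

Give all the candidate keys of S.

Attribute E never appears on the right-hand side of any dependency, so E must belong to every candidate key.
{E}⁺ = {E}, which is not all of the schema, so we must add further attributes.
{A, E}⁺: AE→C adds C; AE→CF adds F; CE→ADF adds D → {A, C, D, E, F}. Minimal: {E}⁺ = {E}; {A}⁺ = {A, C} — none reach the full schema.
{C, E}⁺: CE→ADF adds A, D, F → {A, C, D, E, F}. Minimal: {E}⁺ = {E}; {C}⁺ = {C} — none reach the full schema.
{E, F}⁺: EF→A adds A; AE→CF adds C; CE→ADF adds D → {A, C, D, E, F}. Minimal: {F}⁺ = {F}; {E}⁺ = {E} — none reach the full schema.
Any other superkey contains one of these as a subset, so there are no further candidate keys.

{A, E}; {C, E}; {E, F}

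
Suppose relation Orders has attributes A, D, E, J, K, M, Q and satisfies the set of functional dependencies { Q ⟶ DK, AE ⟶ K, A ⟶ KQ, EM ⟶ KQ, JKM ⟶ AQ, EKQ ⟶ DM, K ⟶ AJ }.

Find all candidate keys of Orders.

(A, E); (E, K); (E, M); (E, Q)

Attribute E never appears on the right-hand side of any dependency, so E must belong to every candidate key.
{E}⁺ = {E}, which is not all of the schema, so we must add further attributes.
{A, E}⁺: AE→K adds K; A→KQ adds Q; EKQ→DM adds D, M; K→AJ adds J → {A, D, E, J, K, M, Q}. Minimal: {E}⁺ = {E}; {A}⁺ = {A, D, J, K, Q} — none reach the full schema.
{E, K}⁺: K→AJ adds A, J; A→KQ adds Q; EKQ→DM adds D, M → {A, D, E, J, K, M, Q}. Minimal: {K}⁺ = {A, D, J, K, Q}; {E}⁺ = {E} — none reach the full schema.
{E, M}⁺: EM→KQ adds K, Q; EKQ→DM adds D; K→AJ adds A, J → {A, D, E, J, K, M, Q}. Minimal: {M}⁺ = {M}; {E}⁺ = {E} — none reach the full schema.
{E, Q}⁺: Q→DK adds D, K; EKQ→DM adds M; K→AJ adds A, J → {A, D, E, J, K, M, Q}. Minimal: {Q}⁺ = {A, D, J, K, Q}; {E}⁺ = {E} — none reach the full schema.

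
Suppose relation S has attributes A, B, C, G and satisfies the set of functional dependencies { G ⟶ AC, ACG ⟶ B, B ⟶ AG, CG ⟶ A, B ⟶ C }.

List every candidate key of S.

{B}, {G}

{B}⁺: B→AG adds A, G; B→C adds C → {A, B, C, G}.
{G}⁺: G→AC adds A, C; ACG→B adds B → {A, B, C, G}.
Any other superkey contains one of these as a subset, so there are no further candidate keys.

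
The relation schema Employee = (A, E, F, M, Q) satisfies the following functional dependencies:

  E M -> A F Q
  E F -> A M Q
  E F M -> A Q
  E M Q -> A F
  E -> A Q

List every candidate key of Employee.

Attribute E never appears on the right-hand side of any dependency, so E must belong to every candidate key.
{E}⁺ = {A, E, Q}, which is not all of the schema, so we must add further attributes.
{E, F}⁺: EF→AMQ adds A, M, Q → {A, E, F, M, Q}. Minimal: {F}⁺ = {F}; {E}⁺ = {A, E, Q} — none reach the full schema.
{E, M}⁺: EM→AFQ adds A, F, Q → {A, E, F, M, Q}. Minimal: {M}⁺ = {M}; {E}⁺ = {A, E, Q} — none reach the full schema.

{E, F}, {E, M}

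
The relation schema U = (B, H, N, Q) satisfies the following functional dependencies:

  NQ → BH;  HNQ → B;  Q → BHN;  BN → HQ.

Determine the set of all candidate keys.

{Q}⁺: Q→BHN adds B, H, N → {B, H, N, Q}.
{B, N}⁺: BN→HQ adds H, Q → {B, H, N, Q}. Minimal: {N}⁺ = {N}; {B}⁺ = {B} — none reach the full schema.

Q, BN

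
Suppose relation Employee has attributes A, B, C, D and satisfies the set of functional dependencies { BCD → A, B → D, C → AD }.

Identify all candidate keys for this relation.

Attributes B, C never appear on any right-hand side, so every candidate key must contain {B, C}.
{B, C}⁺ = {A, B, C, D}, which is all of the schema, so {B, C} is the only candidate key.

(B, C)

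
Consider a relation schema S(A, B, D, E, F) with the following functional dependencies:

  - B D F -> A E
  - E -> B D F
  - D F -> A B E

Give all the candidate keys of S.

{E}, {D, F}

{E}⁺: E→BDF adds B, D, F; DF→ABE adds A → {A, B, D, E, F}.
{D, F}⁺: DF→ABE adds A, B, E → {A, B, D, E, F}. Minimal: {F}⁺ = {F}; {D}⁺ = {D} — none reach the full schema.
Any other superkey contains one of these as a subset, so there are no further candidate keys.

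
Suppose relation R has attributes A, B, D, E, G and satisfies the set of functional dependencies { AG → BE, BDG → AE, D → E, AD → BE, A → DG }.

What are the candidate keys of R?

{A}⁺: A→DG adds D, G; AG→BE adds B, E → {A, B, D, E, G}.
{B, D, G}⁺: BDG→AE adds A, E → {A, B, D, E, G}. Minimal: {D, G}⁺ = {D, E, G}; {B, G}⁺ = {B, G}; {B, D}⁺ = {B, D, E} — none reach the full schema.
Any other superkey contains one of these as a subset, so there are no further candidate keys.

A, BDG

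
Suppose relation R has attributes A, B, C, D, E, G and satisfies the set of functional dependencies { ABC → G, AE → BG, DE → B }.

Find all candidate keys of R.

Attributes A, C, D, E never appear on any right-hand side, so every candidate key must contain {A, C, D, E}.
{A, C, D, E}⁺ = {A, B, C, D, E, G}, which is all of the schema, so {A, C, D, E} is the only candidate key.

{A, C, D, E}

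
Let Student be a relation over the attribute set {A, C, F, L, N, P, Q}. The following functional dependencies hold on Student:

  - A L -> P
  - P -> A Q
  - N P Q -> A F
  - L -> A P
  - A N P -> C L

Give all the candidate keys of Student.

{L, N}; {N, P}

Attribute N never appears on the right-hand side of any dependency, so N must belong to every candidate key.
{N}⁺ = {N}, which is not all of the schema, so we must add further attributes.
{L, N}⁺: L→AP adds A, P; ANP→CL adds C; P→AQ adds Q; NPQ→AF adds F → {A, C, F, L, N, P, Q}. Minimal: {N}⁺ = {N}; {L}⁺ = {A, L, P, Q} — none reach the full schema.
{N, P}⁺: P→AQ adds A, Q; NPQ→AF adds F; ANP→CL adds C, L → {A, C, F, L, N, P, Q}. Minimal: {P}⁺ = {A, P, Q}; {N}⁺ = {N} — none reach the full schema.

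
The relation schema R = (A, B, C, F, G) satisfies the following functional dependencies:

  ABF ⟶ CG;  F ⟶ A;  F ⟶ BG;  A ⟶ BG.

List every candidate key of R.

Attribute F never appears on the right-hand side of any dependency, so F must belong to every candidate key.
{F}⁺ = {A, B, C, F, G}, which is all of the schema, so {F} is the only candidate key.

(F)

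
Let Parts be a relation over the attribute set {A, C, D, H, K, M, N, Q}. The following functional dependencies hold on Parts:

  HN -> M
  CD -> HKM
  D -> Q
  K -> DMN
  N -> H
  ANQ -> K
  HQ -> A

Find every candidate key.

CD; CK; CNQ

Attribute C never appears on the right-hand side of any dependency, so C must belong to every candidate key.
{C}⁺ = {C}, which is not all of the schema, so we must add further attributes.
{C, D}⁺: CD→HKM adds H, K, M; D→Q adds Q; K→DMN adds N; HQ→A adds A → {A, C, D, H, K, M, N, Q}.
{C, K}⁺: K→DMN adds D, M, N; N→H adds H; D→Q adds Q; HQ→A adds A → {A, C, D, H, K, M, N, Q}.
{C, N, Q}⁺: N→H adds H; HQ→A adds A; HN→M adds M; ANQ→K adds K; K→DMN adds D → {A, C, D, H, K, M, N, Q}.
Any other superkey contains one of these as a subset, so there are no further candidate keys.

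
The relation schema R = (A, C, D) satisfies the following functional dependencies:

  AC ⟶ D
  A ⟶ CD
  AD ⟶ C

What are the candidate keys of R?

Attribute A never appears on the right-hand side of any dependency, so A must belong to every candidate key.
{A}⁺ = {A, C, D}, which is all of the schema, so {A} is the only candidate key.

{A}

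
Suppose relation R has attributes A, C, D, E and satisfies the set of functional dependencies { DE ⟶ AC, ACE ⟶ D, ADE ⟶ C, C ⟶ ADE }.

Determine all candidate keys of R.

(C), (D, E)

{C}⁺: C→ADE adds A, D, E → {A, C, D, E}.
{D, E}⁺: DE→AC adds A, C → {A, C, D, E}. Minimal: {E}⁺ = {E}; {D}⁺ = {D} — none reach the full schema.
Any other superkey contains one of these as a subset, so there are no further candidate keys.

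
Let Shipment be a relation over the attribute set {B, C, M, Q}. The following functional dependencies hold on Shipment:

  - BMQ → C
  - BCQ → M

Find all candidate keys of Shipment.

{B, C, Q}; {B, M, Q}

Attributes B, Q never appear on any right-hand side, so every candidate key must contain {B, Q}.
{B, Q}⁺ = {B, Q}, which is not all of the schema, so we must add further attributes.
{B, C, Q}⁺: BCQ→M adds M → {B, C, M, Q}. Minimal: {C, Q}⁺ = {C, Q}; {B, Q}⁺ = {B, Q}; {B, C}⁺ = {B, C} — none reach the full schema.
{B, M, Q}⁺: BMQ→C adds C → {B, C, M, Q}. Minimal: {M, Q}⁺ = {M, Q}; {B, Q}⁺ = {B, Q}; {B, M}⁺ = {B, M} — none reach the full schema.
Any other superkey contains one of these as a subset, so there are no further candidate keys.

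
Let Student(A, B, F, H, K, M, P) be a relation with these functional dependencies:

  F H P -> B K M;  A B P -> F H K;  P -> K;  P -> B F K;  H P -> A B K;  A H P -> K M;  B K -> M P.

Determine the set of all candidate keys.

{A, P}⁺: P→K adds K; P→BFK adds B, F; BK→MP adds M; ABP→FHK adds H → {A, B, F, H, K, M, P}.
{H, P}⁺: P→K adds K; P→BFK adds B, F; HP→ABK adds A; AHP→KM adds M → {A, B, F, H, K, M, P}.
{A, B, K}⁺: BK→MP adds M, P; ABP→FHK adds F, H → {A, B, F, H, K, M, P}.
{B, H, K}⁺: BK→MP adds M, P; P→BFK adds F; HP→ABK adds A → {A, B, F, H, K, M, P}.

(A, P), (H, P), (A, B, K), (B, H, K)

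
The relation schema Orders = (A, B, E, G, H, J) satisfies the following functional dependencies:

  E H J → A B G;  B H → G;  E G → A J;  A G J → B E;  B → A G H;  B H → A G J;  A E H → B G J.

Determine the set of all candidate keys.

{B}⁺: B→AGH adds A, G, H; BH→AGJ adds J; AGJ→BE adds E → {A, B, E, G, H, J}.
{E, G}⁺: EG→AJ adds A, J; AGJ→BE adds B; B→AGH adds H → {A, B, E, G, H, J}. Minimal: {G}⁺ = {G}; {E}⁺ = {E} — none reach the full schema.
{A, E, H}⁺: AEH→BGJ adds B, G, J → {A, B, E, G, H, J}. Minimal: {E, H}⁺ = {E, H}; {A, H}⁺ = {A, H}; {A, E}⁺ = {A, E} — none reach the full schema.
{A, G, J}⁺: AGJ→BE adds B, E; B→AGH adds H → {A, B, E, G, H, J}. Minimal: {G, J}⁺ = {G, J}; {A, J}⁺ = {A, J}; {A, G}⁺ = {A, G} — none reach the full schema.
{E, H, J}⁺: EHJ→ABG adds A, B, G → {A, B, E, G, H, J}. Minimal: {H, J}⁺ = {H, J}; {E, J}⁺ = {E, J}; {E, H}⁺ = {E, H} — none reach the full schema.
Any other superkey contains one of these as a subset, so there are no further candidate keys.

{B}, {E, G}, {A, E, H}, {A, G, J}, {E, H, J}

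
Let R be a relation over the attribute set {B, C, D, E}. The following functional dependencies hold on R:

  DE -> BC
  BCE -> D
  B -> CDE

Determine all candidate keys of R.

{B}⁺: B→CDE adds C, D, E → {B, C, D, E}.
{D, E}⁺: DE→BC adds B, C → {B, C, D, E}.

{B}, {D, E}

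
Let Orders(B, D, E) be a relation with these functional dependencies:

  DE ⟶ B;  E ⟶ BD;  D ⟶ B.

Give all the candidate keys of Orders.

{E}

Attribute E never appears on the right-hand side of any dependency, so E must belong to every candidate key.
{E}⁺ = {B, D, E}, which is all of the schema, so {E} is the only candidate key.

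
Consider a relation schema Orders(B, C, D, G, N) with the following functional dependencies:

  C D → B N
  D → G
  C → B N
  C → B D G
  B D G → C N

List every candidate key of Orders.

{C}⁺: C→BN adds B, N; C→BDG adds D, G → {B, C, D, G, N}.
{B, D}⁺: D→G adds G; BDG→CN adds C, N → {B, C, D, G, N}. Minimal: {D}⁺ = {D, G}; {B}⁺ = {B} — none reach the full schema.

{C}, {B, D}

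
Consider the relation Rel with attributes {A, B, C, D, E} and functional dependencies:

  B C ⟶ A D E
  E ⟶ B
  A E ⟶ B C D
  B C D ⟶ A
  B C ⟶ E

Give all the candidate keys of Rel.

{A, E}⁺: E→B adds B; AE→BCD adds C, D → {A, B, C, D, E}.
{B, C}⁺: BC→ADE adds A, D, E → {A, B, C, D, E}.
{C, E}⁺: E→B adds B; BC→ADE adds A, D → {A, B, C, D, E}.
Any other superkey contains one of these as a subset, so there are no further candidate keys.

(A, E); (B, C); (C, E)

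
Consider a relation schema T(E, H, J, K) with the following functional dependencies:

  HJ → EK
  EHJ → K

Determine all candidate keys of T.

Attributes H, J never appear on any right-hand side, so every candidate key must contain {H, J}.
{H, J}⁺ = {E, H, J, K}, which is all of the schema, so {H, J} is the only candidate key.

(H, J)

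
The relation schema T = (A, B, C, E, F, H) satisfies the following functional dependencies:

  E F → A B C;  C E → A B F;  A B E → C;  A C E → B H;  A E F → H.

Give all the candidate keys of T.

CE; EF; ABE

Attribute E never appears on the right-hand side of any dependency, so E must belong to every candidate key.
{E}⁺ = {E}, which is not all of the schema, so we must add further attributes.
{C, E}⁺: CE→ABF adds A, B, F; ACE→BH adds H → {A, B, C, E, F, H}. Minimal: {E}⁺ = {E}; {C}⁺ = {C} — none reach the full schema.
{E, F}⁺: EF→ABC adds A, B, C; ACE→BH adds H → {A, B, C, E, F, H}. Minimal: {F}⁺ = {F}; {E}⁺ = {E} — none reach the full schema.
{A, B, E}⁺: ABE→C adds C; ACE→BH adds H; CE→ABF adds F → {A, B, C, E, F, H}. Minimal: {B, E}⁺ = {B, E}; {A, E}⁺ = {A, E}; {A, B}⁺ = {A, B} — none reach the full schema.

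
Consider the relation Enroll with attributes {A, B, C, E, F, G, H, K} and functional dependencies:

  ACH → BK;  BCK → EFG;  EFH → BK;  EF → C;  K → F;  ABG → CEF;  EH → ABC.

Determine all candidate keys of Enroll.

Attribute H never appears on the right-hand side of any dependency, so H must belong to every candidate key.
{H}⁺ = {H}, which is not all of the schema, so we must add further attributes.
{E, H}⁺: EH→ABC adds A, B, C; ACH→BK adds K; BCK→EFG adds F, G → {A, B, C, E, F, G, H, K}. Minimal: {H}⁺ = {H}; {E}⁺ = {E} — none reach the full schema.
{A, C, H}⁺: ACH→BK adds B, K; BCK→EFG adds E, F, G → {A, B, C, E, F, G, H, K}. Minimal: {C, H}⁺ = {C, H}; {A, H}⁺ = {A, H}; {A, C}⁺ = {A, C} — none reach the full schema.
{A, B, G, H}⁺: ABG→CEF adds C, E, F; ACH→BK adds K → {A, B, C, E, F, G, H, K}. Minimal: {B, G, H}⁺ = {B, G, H}; {A, G, H}⁺ = {A, G, H}; {A, B, H}⁺ = {A, B, H}; … — none reach the full schema.
{B, C, H, K}⁺: BCK→EFG adds E, F, G; EH→ABC adds A → {A, B, C, E, F, G, H, K}. Minimal: {C, H, K}⁺ = {C, F, H, K}; {B, H, K}⁺ = {B, F, H, K}; {B, C, K}⁺ = {B, C, E, F, G, K}; … — none reach the full schema.

{E, H}, {A, C, H}, {A, B, G, H}, {B, C, H, K}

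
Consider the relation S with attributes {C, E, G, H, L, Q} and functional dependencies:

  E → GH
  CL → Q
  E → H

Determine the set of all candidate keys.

CEL

Attributes C, E, L never appear on any right-hand side, so every candidate key must contain {C, E, L}.
{C, E, L}⁺ = {C, E, G, H, L, Q}, which is all of the schema, so {C, E, L} is the only candidate key.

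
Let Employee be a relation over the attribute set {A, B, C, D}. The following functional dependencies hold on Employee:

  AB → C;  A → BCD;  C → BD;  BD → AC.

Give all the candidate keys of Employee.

{A}; {C}; {B, D}

{A}⁺: A→BCD adds B, C, D → {A, B, C, D}.
{C}⁺: C→BD adds B, D; BD→AC adds A → {A, B, C, D}.
{B, D}⁺: BD→AC adds A, C → {A, B, C, D}.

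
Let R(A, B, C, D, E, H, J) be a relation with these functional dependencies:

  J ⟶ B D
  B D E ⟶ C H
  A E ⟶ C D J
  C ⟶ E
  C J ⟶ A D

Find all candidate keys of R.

{A, C}; {A, E}; {C, J}; {E, J}

{A, C}⁺: C→E adds E; AE→CDJ adds D, J; J→BD adds B; BDE→CH adds H → {A, B, C, D, E, H, J}. Minimal: {C}⁺ = {C, E}; {A}⁺ = {A} — none reach the full schema.
{A, E}⁺: AE→CDJ adds C, D, J; J→BD adds B; BDE→CH adds H → {A, B, C, D, E, H, J}. Minimal: {E}⁺ = {E}; {A}⁺ = {A} — none reach the full schema.
{C, J}⁺: J→BD adds B, D; C→E adds E; CJ→AD adds A; BDE→CH adds H → {A, B, C, D, E, H, J}. Minimal: {J}⁺ = {B, D, J}; {C}⁺ = {C, E} — none reach the full schema.
{E, J}⁺: J→BD adds B, D; BDE→CH adds C, H; CJ→AD adds A → {A, B, C, D, E, H, J}. Minimal: {J}⁺ = {B, D, J}; {E}⁺ = {E} — none reach the full schema.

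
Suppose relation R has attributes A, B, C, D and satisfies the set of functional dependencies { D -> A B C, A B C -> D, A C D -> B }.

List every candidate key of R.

(D); (A, B, C)

{D}⁺: D→ABC adds A, B, C → {A, B, C, D}.
{A, B, C}⁺: ABC→D adds D → {A, B, C, D}. Minimal: {B, C}⁺ = {B, C}; {A, C}⁺ = {A, C}; {A, B}⁺ = {A, B} — none reach the full schema.
Any other superkey contains one of these as a subset, so there are no further candidate keys.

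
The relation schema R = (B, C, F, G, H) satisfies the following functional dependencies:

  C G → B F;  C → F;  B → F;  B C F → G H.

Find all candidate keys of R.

Attribute C never appears on the right-hand side of any dependency, so C must belong to every candidate key.
{C}⁺ = {C, F}, which is not all of the schema, so we must add further attributes.
{B, C}⁺: C→F adds F; BCF→GH adds G, H → {B, C, F, G, H}. Minimal: {C}⁺ = {C, F}; {B}⁺ = {B, F} — none reach the full schema.
{C, G}⁺: CG→BF adds B, F; BCF→GH adds H → {B, C, F, G, H}. Minimal: {G}⁺ = {G}; {C}⁺ = {C, F} — none reach the full schema.

{B, C}; {C, G}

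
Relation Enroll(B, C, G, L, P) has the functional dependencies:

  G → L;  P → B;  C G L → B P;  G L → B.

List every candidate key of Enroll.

(C, G)

Attributes C, G never appear on any right-hand side, so every candidate key must contain {C, G}.
{C, G}⁺ = {B, C, G, L, P}, which is all of the schema, so {C, G} is the only candidate key.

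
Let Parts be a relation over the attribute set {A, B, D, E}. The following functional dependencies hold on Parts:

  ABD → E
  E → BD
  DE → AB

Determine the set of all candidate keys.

{E}⁺: E→BD adds B, D; DE→AB adds A → {A, B, D, E}.
{A, B, D}⁺: ABD→E adds E → {A, B, D, E}. Minimal: {B, D}⁺ = {B, D}; {A, D}⁺ = {A, D}; {A, B}⁺ = {A, B} — none reach the full schema.
Any other superkey contains one of these as a subset, so there are no further candidate keys.

{E}, {A, B, D}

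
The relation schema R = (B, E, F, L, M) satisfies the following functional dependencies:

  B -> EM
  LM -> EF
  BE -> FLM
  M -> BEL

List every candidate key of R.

{B}⁺: B→EM adds E, M; BE→FLM adds F, L → {B, E, F, L, M}.
{M}⁺: M→BEL adds B, E, L; LM→EF adds F → {B, E, F, L, M}.

{B}, {M}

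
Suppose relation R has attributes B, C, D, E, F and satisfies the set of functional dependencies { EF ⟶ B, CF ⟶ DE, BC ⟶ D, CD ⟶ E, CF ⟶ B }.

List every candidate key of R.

CF

Attributes C, F never appear on any right-hand side, so every candidate key must contain {C, F}.
{C, F}⁺ = {B, C, D, E, F}, which is all of the schema, so {C, F} is the only candidate key.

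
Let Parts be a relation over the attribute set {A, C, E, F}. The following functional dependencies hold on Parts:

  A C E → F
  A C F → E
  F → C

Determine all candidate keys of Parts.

{A, F}, {A, C, E}

Attribute A never appears on the right-hand side of any dependency, so A must belong to every candidate key.
{A}⁺ = {A}, which is not all of the schema, so we must add further attributes.
{A, F}⁺: F→C adds C; ACF→E adds E → {A, C, E, F}. Minimal: {F}⁺ = {C, F}; {A}⁺ = {A} — none reach the full schema.
{A, C, E}⁺: ACE→F adds F → {A, C, E, F}. Minimal: {C, E}⁺ = {C, E}; {A, E}⁺ = {A, E}; {A, C}⁺ = {A, C} — none reach the full schema.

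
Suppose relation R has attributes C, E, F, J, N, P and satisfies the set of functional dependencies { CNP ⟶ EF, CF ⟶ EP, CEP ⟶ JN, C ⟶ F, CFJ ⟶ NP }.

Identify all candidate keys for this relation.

(C)

Attribute C never appears on the right-hand side of any dependency, so C must belong to every candidate key.
{C}⁺ = {C, E, F, J, N, P}, which is all of the schema, so {C} is the only candidate key.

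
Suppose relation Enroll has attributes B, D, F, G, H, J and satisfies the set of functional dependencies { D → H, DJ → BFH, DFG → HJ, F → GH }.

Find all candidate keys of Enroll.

Attribute D never appears on the right-hand side of any dependency, so D must belong to every candidate key.
{D}⁺ = {D, H}, which is not all of the schema, so we must add further attributes.
{D, F}⁺: D→H adds H; F→GH adds G; DFG→HJ adds J; DJ→BFH adds B → {B, D, F, G, H, J}.
{D, J}⁺: D→H adds H; DJ→BFH adds B, F; F→GH adds G → {B, D, F, G, H, J}.

{D, F}, {D, J}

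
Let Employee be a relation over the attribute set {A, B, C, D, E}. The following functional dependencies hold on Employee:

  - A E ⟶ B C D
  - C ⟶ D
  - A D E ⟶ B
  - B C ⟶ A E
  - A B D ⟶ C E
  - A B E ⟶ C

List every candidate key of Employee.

{A, E}⁺: AE→BCD adds B, C, D → {A, B, C, D, E}.
{B, C}⁺: C→D adds D; BC→AE adds A, E → {A, B, C, D, E}.
{A, B, D}⁺: ABD→CE adds C, E → {A, B, C, D, E}.

{A, E}, {B, C}, {A, B, D}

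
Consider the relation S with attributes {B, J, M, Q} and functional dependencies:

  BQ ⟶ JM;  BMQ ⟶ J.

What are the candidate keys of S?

(B, Q)

{B, Q}⁺: BQ→JM adds J, M → {B, J, M, Q}. Minimal: {Q}⁺ = {Q}; {B}⁺ = {B} — none reach the full schema.
No other minimal superkey exists.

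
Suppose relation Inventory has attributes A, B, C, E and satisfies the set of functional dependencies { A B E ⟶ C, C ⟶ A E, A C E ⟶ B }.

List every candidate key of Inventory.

{C}⁺: C→AE adds A, E; ACE→B adds B → {A, B, C, E}.
{A, B, E}⁺: ABE→C adds C → {A, B, C, E}. Minimal: {B, E}⁺ = {B, E}; {A, E}⁺ = {A, E}; {A, B}⁺ = {A, B} — none reach the full schema.
Any other superkey contains one of these as a subset, so there are no further candidate keys.

(C); (A, B, E)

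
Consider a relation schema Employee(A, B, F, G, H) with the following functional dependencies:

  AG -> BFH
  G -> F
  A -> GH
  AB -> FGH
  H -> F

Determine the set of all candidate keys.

A

{A}⁺: A→GH adds G, H; H→F adds F; AG→BFH adds B → {A, B, F, G, H}.
No other minimal superkey exists.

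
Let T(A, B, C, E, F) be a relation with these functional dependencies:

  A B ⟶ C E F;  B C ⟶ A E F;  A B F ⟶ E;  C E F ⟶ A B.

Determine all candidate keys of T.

{A, B}⁺: AB→CEF adds C, E, F → {A, B, C, E, F}. Minimal: {B}⁺ = {B}; {A}⁺ = {A} — none reach the full schema.
{B, C}⁺: BC→AEF adds A, E, F → {A, B, C, E, F}. Minimal: {C}⁺ = {C}; {B}⁺ = {B} — none reach the full schema.
{C, E, F}⁺: CEF→AB adds A, B → {A, B, C, E, F}. Minimal: {E, F}⁺ = {E, F}; {C, F}⁺ = {C, F}; {C, E}⁺ = {C, E} — none reach the full schema.

AB, BC, CEF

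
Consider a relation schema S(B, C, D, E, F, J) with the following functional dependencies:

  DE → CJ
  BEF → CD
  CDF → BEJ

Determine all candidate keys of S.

{B, E, F}; {C, D, F}; {D, E, F}

{B, E, F}⁺: BEF→CD adds C, D; CDF→BEJ adds J → {B, C, D, E, F, J}. Minimal: {E, F}⁺ = {E, F}; {B, F}⁺ = {B, F}; {B, E}⁺ = {B, E} — none reach the full schema.
{C, D, F}⁺: CDF→BEJ adds B, E, J → {B, C, D, E, F, J}. Minimal: {D, F}⁺ = {D, F}; {C, F}⁺ = {C, F}; {C, D}⁺ = {C, D} — none reach the full schema.
{D, E, F}⁺: DE→CJ adds C, J; CDF→BEJ adds B → {B, C, D, E, F, J}. Minimal: {E, F}⁺ = {E, F}; {D, F}⁺ = {D, F}; {D, E}⁺ = {C, D, E, J} — none reach the full schema.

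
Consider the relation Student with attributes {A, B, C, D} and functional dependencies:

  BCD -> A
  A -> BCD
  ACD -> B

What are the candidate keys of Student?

{A}⁺: A→BCD adds B, C, D → {A, B, C, D}.
{B, C, D}⁺: BCD→A adds A → {A, B, C, D}.
Any other superkey contains one of these as a subset, so there are no further candidate keys.

A, BCD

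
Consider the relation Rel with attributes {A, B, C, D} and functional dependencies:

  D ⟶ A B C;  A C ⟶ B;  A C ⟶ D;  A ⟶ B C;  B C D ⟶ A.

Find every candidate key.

(A), (D)

{A}⁺: A→BC adds B, C; AC→D adds D → {A, B, C, D}.
{D}⁺: D→ABC adds A, B, C → {A, B, C, D}.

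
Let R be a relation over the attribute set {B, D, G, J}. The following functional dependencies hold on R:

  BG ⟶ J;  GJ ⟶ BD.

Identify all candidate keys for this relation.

BG, GJ

Attribute G never appears on the right-hand side of any dependency, so G must belong to every candidate key.
{G}⁺ = {G}, which is not all of the schema, so we must add further attributes.
{B, G}⁺: BG→J adds J; GJ→BD adds D → {B, D, G, J}. Minimal: {G}⁺ = {G}; {B}⁺ = {B} — none reach the full schema.
{G, J}⁺: GJ→BD adds B, D → {B, D, G, J}. Minimal: {J}⁺ = {J}; {G}⁺ = {G} — none reach the full schema.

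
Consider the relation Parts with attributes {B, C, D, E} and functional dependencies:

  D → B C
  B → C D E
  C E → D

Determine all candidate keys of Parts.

{B}⁺: B→CDE adds C, D, E → {B, C, D, E}.
{D}⁺: D→BC adds B, C; B→CDE adds E → {B, C, D, E}.
{C, E}⁺: CE→D adds D; D→BC adds B → {B, C, D, E}.

B; D; CE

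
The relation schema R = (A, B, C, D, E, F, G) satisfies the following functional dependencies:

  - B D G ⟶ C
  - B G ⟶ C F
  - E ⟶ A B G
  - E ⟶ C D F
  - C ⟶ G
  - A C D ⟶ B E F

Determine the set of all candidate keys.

{E}⁺: E→ABG adds A, B, G; E→CDF adds C, D, F → {A, B, C, D, E, F, G}.
{A, C, D}⁺: C→G adds G; ACD→BEF adds B, E, F → {A, B, C, D, E, F, G}.
{A, B, D, G}⁺: BDG→C adds C; BG→CF adds F; ACD→BEF adds E → {A, B, C, D, E, F, G}.

(E), (A, C, D), (A, B, D, G)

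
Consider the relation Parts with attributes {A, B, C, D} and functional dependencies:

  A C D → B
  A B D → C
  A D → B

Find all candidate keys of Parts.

Attributes A, D never appear on any right-hand side, so every candidate key must contain {A, D}.
{A, D}⁺ = {A, B, C, D}, which is all of the schema, so {A, D} is the only candidate key.

{A, D}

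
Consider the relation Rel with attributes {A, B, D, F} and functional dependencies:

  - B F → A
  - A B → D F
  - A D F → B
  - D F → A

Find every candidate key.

{A, B}⁺: AB→DF adds D, F → {A, B, D, F}. Minimal: {B}⁺ = {B}; {A}⁺ = {A} — none reach the full schema.
{B, F}⁺: BF→A adds A; AB→DF adds D → {A, B, D, F}. Minimal: {F}⁺ = {F}; {B}⁺ = {B} — none reach the full schema.
{D, F}⁺: DF→A adds A; ADF→B adds B → {A, B, D, F}. Minimal: {F}⁺ = {F}; {D}⁺ = {D} — none reach the full schema.

AB; BF; DF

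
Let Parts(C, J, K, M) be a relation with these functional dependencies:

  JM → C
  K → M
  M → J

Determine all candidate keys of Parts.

Attribute K never appears on the right-hand side of any dependency, so K must belong to every candidate key.
{K}⁺ = {C, J, K, M}, which is all of the schema, so {K} is the only candidate key.

K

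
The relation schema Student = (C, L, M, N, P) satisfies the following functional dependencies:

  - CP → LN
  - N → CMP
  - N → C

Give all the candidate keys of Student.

{N}; {C, P}

{N}⁺: N→CMP adds C, M, P; CP→LN adds L → {C, L, M, N, P}.
{C, P}⁺: CP→LN adds L, N; N→CMP adds M → {C, L, M, N, P}. Minimal: {P}⁺ = {P}; {C}⁺ = {C} — none reach the full schema.
Any other superkey contains one of these as a subset, so there are no further candidate keys.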